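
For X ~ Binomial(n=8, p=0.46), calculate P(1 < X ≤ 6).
0.922665

We have X ~ Binomial(n=8, p=0.46).

To find P(1 < X ≤ 6), we use:
P(1 < X ≤ 6) = P(X ≤ 6) - P(X ≤ 1)
                 = F(6) - F(1)
                 = 0.979168 - 0.056503
                 = 0.922665

So there's approximately a 92.3% chance that X falls in this range.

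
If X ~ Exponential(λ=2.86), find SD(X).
0.3497

We have X ~ Exponential(λ=2.86).

For an Exponential distribution with λ=2.86:
σ = √Var(X) = 0.3497

The standard deviation is the square root of the variance.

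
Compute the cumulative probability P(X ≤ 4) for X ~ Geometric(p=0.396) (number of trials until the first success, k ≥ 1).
0.866909

We have X ~ Geometric(p=0.396) (number of trials until the first success, k ≥ 1).

The CDF gives us P(X ≤ k).

Using the CDF:
P(X ≤ 4) = 0.866909

This means there's approximately a 86.7% chance that X is at most 4.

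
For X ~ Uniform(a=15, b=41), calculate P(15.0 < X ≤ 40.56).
0.983077

We have X ~ Uniform(a=15, b=41).

To find P(15.0 < X ≤ 40.56), we use:
P(15.0 < X ≤ 40.56) = P(X ≤ 40.56) - P(X ≤ 15.0)
                 = F(40.56) - F(15.0)
                 = 0.983077 - 0.000000
                 = 0.983077

So there's approximately a 98.3% chance that X falls in this range.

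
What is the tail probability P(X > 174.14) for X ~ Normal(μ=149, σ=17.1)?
0.070757

We have X ~ Normal(μ=149, σ=17.1).

P(X > 174.14) = 1 - P(X ≤ 174.14)
                = 1 - F(174.14)
                = 1 - 0.929243
                = 0.070757

So there's approximately a 7.1% chance that X exceeds 174.14.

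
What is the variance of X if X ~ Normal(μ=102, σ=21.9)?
479.6100

We have X ~ Normal(μ=102, σ=21.9).

For a Normal distribution with μ=102, σ=21.9:
Var(X) = 479.6100

The variance measures the spread of the distribution around the mean.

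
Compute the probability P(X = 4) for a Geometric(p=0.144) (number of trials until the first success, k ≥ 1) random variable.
0.090320

We have X ~ Geometric(p=0.144) (number of trials until the first success, k ≥ 1).

For a Geometric distribution, the PMF gives us the probability of each outcome.

Using the PMF formula:
P(X = 4) = 0.090320

Rounded to 4 decimal places: 0.0903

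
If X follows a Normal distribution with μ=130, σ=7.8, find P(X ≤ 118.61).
0.072110

We have X ~ Normal(μ=130, σ=7.8).

The CDF gives us P(X ≤ k).

Using the CDF:
P(X ≤ 118.61) = 0.072110

This means there's approximately a 7.2% chance that X is at most 118.61.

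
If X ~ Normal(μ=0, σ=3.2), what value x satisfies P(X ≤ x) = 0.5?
0.0000

We have X ~ Normal(μ=0, σ=3.2).

We want to find x such that P(X ≤ x) = 0.5.

This is the 50th percentile, which means 50% of values fall below this point.

Using the inverse CDF (quantile function):
x = F⁻¹(0.5) = 0.0000

Verification: P(X ≤ 0.0000) = 0.5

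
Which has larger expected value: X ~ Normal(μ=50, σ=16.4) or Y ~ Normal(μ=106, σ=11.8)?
Y has larger mean (106.0000 > 50.0000)

Compute the expected value for each distribution:

X ~ Normal(μ=50, σ=16.4):
E[X] = 50.0000

Y ~ Normal(μ=106, σ=11.8):
E[Y] = 106.0000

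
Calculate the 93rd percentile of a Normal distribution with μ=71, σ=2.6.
74.8371

We have X ~ Normal(μ=71, σ=2.6).

We want to find x such that P(X ≤ x) = 0.93.

This is the 93rd percentile, which means 93% of values fall below this point.

Using the inverse CDF (quantile function):
x = F⁻¹(0.93) = 74.8371

Verification: P(X ≤ 74.8371) = 0.93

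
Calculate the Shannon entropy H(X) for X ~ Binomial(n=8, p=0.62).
1.7297 nats

We have X ~ Binomial(n=8, p=0.62).

The Shannon entropy measures the uncertainty or information content of the distribution.

For a Binomial distribution with n=8, p=0.62:
H(X) = 1.7297 nats

(In bits, this would be 2.4954 bits.)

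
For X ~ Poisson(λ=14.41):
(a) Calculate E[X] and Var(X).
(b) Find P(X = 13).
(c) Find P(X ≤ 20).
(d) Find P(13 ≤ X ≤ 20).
(a) E[X] = 14.4100, Var(X) = 14.4100
(b) P(X = 13) = 0.102369
(c) P(X ≤ 20) = 0.939311
(d) P(13 ≤ X ≤ 20) = 0.619980

We have X ~ Poisson(λ=14.41).

(a) Moments:
E[X] = 14.4100
Var(X) = 14.4100
σ = √Var(X) = 3.7961

(b) Point probability using PMF:
P(X = 13) = 0.102369

(c) Cumulative probability using CDF:
P(X ≤ 20) = F(20) = 0.939311

(d) Range probability:
P(13 ≤ X ≤ 20) = P(X ≤ 20) - P(X ≤ 12)
                   = F(20) - F(12)
                   = 0.939311 - 0.319331
                   = 0.619980

This means approximately 62.0% of outcomes fall in the interval [13, 20].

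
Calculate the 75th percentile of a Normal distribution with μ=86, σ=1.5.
87.0117

We have X ~ Normal(μ=86, σ=1.5).

We want to find x such that P(X ≤ x) = 0.75.

This is the 75th percentile, which means 75% of values fall below this point.

Using the inverse CDF (quantile function):
x = F⁻¹(0.75) = 87.0117

Verification: P(X ≤ 87.0117) = 0.75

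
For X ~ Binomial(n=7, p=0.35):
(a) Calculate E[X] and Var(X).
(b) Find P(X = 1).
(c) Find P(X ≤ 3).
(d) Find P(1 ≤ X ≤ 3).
(a) E[X] = 2.4500, Var(X) = 1.5925
(b) P(X = 1) = 0.184776
(c) P(X ≤ 3) = 0.800154
(d) P(1 ≤ X ≤ 3) = 0.751132

We have X ~ Binomial(n=7, p=0.35).

(a) Moments:
E[X] = 2.4500
Var(X) = 1.5925
σ = √Var(X) = 1.2619

(b) Point probability using PMF:
P(X = 1) = 0.184776

(c) Cumulative probability using CDF:
P(X ≤ 3) = F(3) = 0.800154

(d) Range probability:
P(1 ≤ X ≤ 3) = P(X ≤ 3) - P(X ≤ 0)
                   = F(3) - F(0)
                   = 0.800154 - 0.049022
                   = 0.751132

This means approximately 75.1% of outcomes fall in the interval [1, 3].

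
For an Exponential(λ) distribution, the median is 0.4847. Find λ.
λ = 1.4301

For X ~ Exponential(λ), the CDF is F(x) = 1 - e^(-λx).
The median m satisfies F(m) = 0.5:
1 - e^(-λm) = 0.5
e^(-λm) = 0.5
λm = ln(2)
m = ln(2) / λ

Given m = 0.4847:
λ = ln(2) / 0.4847 = 0.693147 / 0.4847 = 1.4301

Verification: ln(2) / 1.4301 = 0.4847 ✓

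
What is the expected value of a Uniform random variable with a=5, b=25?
15.0000

We have X ~ Uniform(a=5, b=25).

For a Uniform distribution with a=5, b=25:
E[X] = 15.0000

This is the expected (average) value of X.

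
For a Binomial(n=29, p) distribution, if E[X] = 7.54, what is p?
p = 0.26

For a Binomial(n, p) distribution:
E[X] = n × p

Given n = 29 and E[X] = 7.54:
7.54 = 29 × p
p = 7.54 / 29 = 0.26

Verification: Binomial(29, 0.26) has E[X] = 7.54 ✓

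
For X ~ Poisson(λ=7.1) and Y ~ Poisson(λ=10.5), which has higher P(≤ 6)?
X has higher probability (P(X ≤ 6) = 0.4349 > P(Y ≤ 6) = 0.1016)

Compute P(≤ 6) for each distribution:

X ~ Poisson(λ=7.1):
P(X ≤ 6) = 0.4349

Y ~ Poisson(λ=10.5):
P(Y ≤ 6) = 0.1016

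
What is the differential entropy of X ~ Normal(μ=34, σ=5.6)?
3.1417 nats

We have X ~ Normal(μ=34, σ=5.6).

The differential entropy measures the uncertainty or information content of the distribution.

For a Normal distribution with μ=34, σ=5.6:
h(X) = 3.1417 nats

(In bits, this would be 4.5325 bits.)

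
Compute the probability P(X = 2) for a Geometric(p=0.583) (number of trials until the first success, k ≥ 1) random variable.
0.243111

We have X ~ Geometric(p=0.583) (number of trials until the first success, k ≥ 1).

For a Geometric distribution, the PMF gives us the probability of each outcome.

Using the PMF formula:
P(X = 2) = 0.243111

Rounded to 4 decimal places: 0.2431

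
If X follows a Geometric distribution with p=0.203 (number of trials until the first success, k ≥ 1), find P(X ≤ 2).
0.364791

We have X ~ Geometric(p=0.203) (number of trials until the first success, k ≥ 1).

The CDF gives us P(X ≤ k).

Using the CDF:
P(X ≤ 2) = 0.364791

This means there's approximately a 36.5% chance that X is at most 2.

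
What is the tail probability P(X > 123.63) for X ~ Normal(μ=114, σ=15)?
0.260437

We have X ~ Normal(μ=114, σ=15).

P(X > 123.63) = 1 - P(X ≤ 123.63)
                = 1 - F(123.63)
                = 1 - 0.739563
                = 0.260437

So there's approximately a 26.0% chance that X exceeds 123.63.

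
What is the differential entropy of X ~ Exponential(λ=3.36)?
-0.2119 nats

We have X ~ Exponential(λ=3.36).

The differential entropy measures the uncertainty or information content of the distribution.

For an Exponential distribution with λ=3.36:
h(X) = -0.2119 nats

(In bits, this would be -0.3058 bits.)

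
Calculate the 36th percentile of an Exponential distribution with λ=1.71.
0.2610

We have X ~ Exponential(λ=1.71).

We want to find x such that P(X ≤ x) = 0.36.

This is the 36th percentile, which means 36% of values fall below this point.

Using the inverse CDF (quantile function):
x = F⁻¹(0.36) = 0.2610

Verification: P(X ≤ 0.2610) = 0.36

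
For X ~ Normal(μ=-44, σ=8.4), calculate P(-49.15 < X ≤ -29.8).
0.684625

We have X ~ Normal(μ=-44, σ=8.4).

To find P(-49.15 < X ≤ -29.8), we use:
P(-49.15 < X ≤ -29.8) = P(X ≤ -29.8) - P(X ≤ -49.15)
                 = F(-29.8) - F(-49.15)
                 = 0.954532 - 0.269907
                 = 0.684625

So there's approximately a 68.5% chance that X falls in this range.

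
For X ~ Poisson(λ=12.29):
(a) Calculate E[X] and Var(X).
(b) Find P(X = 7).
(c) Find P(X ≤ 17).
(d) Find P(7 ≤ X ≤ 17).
(a) E[X] = 12.2900, Var(X) = 12.2900
(b) P(X = 7) = 0.038633
(c) P(X ≤ 17) = 0.925240
(d) P(7 ≤ X ≤ 17) = 0.886293

We have X ~ Poisson(λ=12.29).

(a) Moments:
E[X] = 12.2900
Var(X) = 12.2900
σ = √Var(X) = 3.5057

(b) Point probability using PMF:
P(X = 7) = 0.038633

(c) Cumulative probability using CDF:
P(X ≤ 17) = F(17) = 0.925240

(d) Range probability:
P(7 ≤ X ≤ 17) = P(X ≤ 17) - P(X ≤ 6)
                   = F(17) - F(6)
                   = 0.925240 - 0.038947
                   = 0.886293

This means approximately 88.6% of outcomes fall in the interval [7, 17].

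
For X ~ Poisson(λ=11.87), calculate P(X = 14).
0.088476

We have X ~ Poisson(λ=11.87).

For a Poisson distribution, the PMF gives us the probability of each outcome.

Using the PMF formula:
P(X = 14) = 0.088476

Rounded to 4 decimal places: 0.0885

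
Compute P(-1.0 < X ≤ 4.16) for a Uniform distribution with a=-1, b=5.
0.860000

We have X ~ Uniform(a=-1, b=5).

To find P(-1.0 < X ≤ 4.16), we use:
P(-1.0 < X ≤ 4.16) = P(X ≤ 4.16) - P(X ≤ -1.0)
                 = F(4.16) - F(-1.0)
                 = 0.860000 - 0.000000
                 = 0.860000

So there's approximately a 86.0% chance that X falls in this range.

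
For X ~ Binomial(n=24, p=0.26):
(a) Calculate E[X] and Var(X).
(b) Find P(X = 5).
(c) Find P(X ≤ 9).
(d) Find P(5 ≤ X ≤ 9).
(a) E[X] = 6.2400, Var(X) = 4.6176
(b) P(X = 5) = 0.165462
(c) P(X ≤ 9) = 0.930821
(d) P(5 ≤ X ≤ 9) = 0.717633

We have X ~ Binomial(n=24, p=0.26).

(a) Moments:
E[X] = 6.2400
Var(X) = 4.6176
σ = √Var(X) = 2.1489

(b) Point probability using PMF:
P(X = 5) = 0.165462

(c) Cumulative probability using CDF:
P(X ≤ 9) = F(9) = 0.930821

(d) Range probability:
P(5 ≤ X ≤ 9) = P(X ≤ 9) - P(X ≤ 4)
                   = F(9) - F(4)
                   = 0.930821 - 0.213188
                   = 0.717633

This means approximately 71.8% of outcomes fall in the interval [5, 9].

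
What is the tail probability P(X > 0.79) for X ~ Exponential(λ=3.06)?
0.089153

We have X ~ Exponential(λ=3.06).

P(X > 0.79) = 1 - P(X ≤ 0.79)
                = 1 - F(0.79)
                = 1 - 0.910847
                = 0.089153

So there's approximately a 8.9% chance that X exceeds 0.79.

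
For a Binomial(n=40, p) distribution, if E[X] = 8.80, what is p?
p = 0.22

For a Binomial(n, p) distribution:
E[X] = n × p

Given n = 40 and E[X] = 8.80:
8.80 = 40 × p
p = 8.80 / 40 = 0.22

Verification: Binomial(40, 0.22) has E[X] = 8.80 ✓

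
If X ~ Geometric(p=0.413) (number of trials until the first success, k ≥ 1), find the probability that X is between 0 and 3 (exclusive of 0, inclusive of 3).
0.797738

We have X ~ Geometric(p=0.413) (number of trials until the first success, k ≥ 1).

To find P(0 < X ≤ 3), we use:
P(0 < X ≤ 3) = P(X ≤ 3) - P(X ≤ 0)
                 = F(3) - F(0)
                 = 0.797738 - 0.000000
                 = 0.797738

So there's approximately a 79.8% chance that X falls in this range.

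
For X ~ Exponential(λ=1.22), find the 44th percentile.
0.4753

We have X ~ Exponential(λ=1.22).

We want to find x such that P(X ≤ x) = 0.44.

This is the 44th percentile, which means 44% of values fall below this point.

Using the inverse CDF (quantile function):
x = F⁻¹(0.44) = 0.4753

Verification: P(X ≤ 0.4753) = 0.44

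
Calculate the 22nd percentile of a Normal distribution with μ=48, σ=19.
33.3283

We have X ~ Normal(μ=48, σ=19).

We want to find x such that P(X ≤ x) = 0.22.

This is the 22nd percentile, which means 22% of values fall below this point.

Using the inverse CDF (quantile function):
x = F⁻¹(0.22) = 33.3283

Verification: P(X ≤ 33.3283) = 0.22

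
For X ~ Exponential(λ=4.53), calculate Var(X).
0.0487

We have X ~ Exponential(λ=4.53).

For an Exponential distribution with λ=4.53:
Var(X) = 0.0487

The variance measures the spread of the distribution around the mean.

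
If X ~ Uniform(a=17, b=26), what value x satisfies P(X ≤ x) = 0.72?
23.4800

We have X ~ Uniform(a=17, b=26).

We want to find x such that P(X ≤ x) = 0.72.

This is the 72nd percentile, which means 72% of values fall below this point.

Using the inverse CDF (quantile function):
x = F⁻¹(0.72) = 23.4800

Verification: P(X ≤ 23.4800) = 0.72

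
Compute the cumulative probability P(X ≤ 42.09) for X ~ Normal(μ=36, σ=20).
0.619627

We have X ~ Normal(μ=36, σ=20).

The CDF gives us P(X ≤ k).

Using the CDF:
P(X ≤ 42.09) = 0.619627

This means there's approximately a 62.0% chance that X is at most 42.09.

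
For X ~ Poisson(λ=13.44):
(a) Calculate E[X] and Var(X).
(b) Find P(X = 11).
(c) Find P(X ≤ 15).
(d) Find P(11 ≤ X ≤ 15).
(a) E[X] = 13.4400, Var(X) = 13.4400
(b) P(X = 11) = 0.094258
(c) P(X ≤ 15) = 0.723445
(d) P(11 ≤ X ≤ 15) = 0.507625

We have X ~ Poisson(λ=13.44).

(a) Moments:
E[X] = 13.4400
Var(X) = 13.4400
σ = √Var(X) = 3.6661

(b) Point probability using PMF:
P(X = 11) = 0.094258

(c) Cumulative probability using CDF:
P(X ≤ 15) = F(15) = 0.723445

(d) Range probability:
P(11 ≤ X ≤ 15) = P(X ≤ 15) - P(X ≤ 10)
                   = F(15) - F(10)
                   = 0.723445 - 0.215820
                   = 0.507625

This means approximately 50.8% of outcomes fall in the interval [11, 15].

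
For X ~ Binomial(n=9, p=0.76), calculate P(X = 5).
0.105995

We have X ~ Binomial(n=9, p=0.76).

For a Binomial distribution, the PMF gives us the probability of each outcome.

Using the PMF formula:
P(X = 5) = 0.105995

Rounded to 4 decimal places: 0.1060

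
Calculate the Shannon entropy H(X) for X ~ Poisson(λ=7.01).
2.3796 nats

We have X ~ Poisson(λ=7.01).

The Shannon entropy measures the uncertainty or information content of the distribution.

For a Poisson distribution with λ=7.01:
H(X) = 2.3796 nats

(In bits, this would be 3.4331 bits.)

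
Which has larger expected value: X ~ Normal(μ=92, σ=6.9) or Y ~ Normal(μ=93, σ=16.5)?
Y has larger mean (93.0000 > 92.0000)

Compute the expected value for each distribution:

X ~ Normal(μ=92, σ=6.9):
E[X] = 92.0000

Y ~ Normal(μ=93, σ=16.5):
E[Y] = 93.0000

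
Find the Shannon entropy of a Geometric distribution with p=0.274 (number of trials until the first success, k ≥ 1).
2.1431 nats

We have X ~ Geometric(p=0.274) (number of trials until the first success, k ≥ 1).

The Shannon entropy measures the uncertainty or information content of the distribution.

For a Geometric distribution with p=0.274 (number of trials until the first success, k ≥ 1):
H(X) = 2.1431 nats

(In bits, this would be 3.0918 bits.)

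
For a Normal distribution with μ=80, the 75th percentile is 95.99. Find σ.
σ = 23.7068

For X ~ Normal(μ, σ), the p-th percentile satisfies x = μ + z_p × σ,
where z_p = Φ⁻¹(p) is the standard normal quantile.

Step 1: z_{0.75} = Φ⁻¹(0.75) = 0.6745

Step 2: Solve for σ:
95.99 = 80 + 0.6745 × σ
σ = (95.99 - 80) / 0.6745
σ = 15.99 / 0.6745
σ = 23.7068

Verification: μ + z × σ = 80 + 0.6745 × 23.7068 = 95.99 ✓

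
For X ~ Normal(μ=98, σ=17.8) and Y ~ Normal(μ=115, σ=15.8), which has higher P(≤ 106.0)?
X has higher probability (P(X ≤ 106.0) = 0.6734 > P(Y ≤ 106.0) = 0.2845)

Compute P(≤ 106.0) for each distribution:

X ~ Normal(μ=98, σ=17.8):
P(X ≤ 106.0) = 0.6734

Y ~ Normal(μ=115, σ=15.8):
P(Y ≤ 106.0) = 0.2845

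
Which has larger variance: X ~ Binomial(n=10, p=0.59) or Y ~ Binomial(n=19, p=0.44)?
Y has larger variance (4.6816 > 2.4190)

Compute the variance for each distribution:

X ~ Binomial(n=10, p=0.59):
Var(X) = 2.4190

Y ~ Binomial(n=19, p=0.44):
Var(Y) = 4.6816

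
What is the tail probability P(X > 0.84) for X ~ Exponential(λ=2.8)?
0.095179

We have X ~ Exponential(λ=2.8).

P(X > 0.84) = 1 - P(X ≤ 0.84)
                = 1 - F(0.84)
                = 1 - 0.904821
                = 0.095179

So there's approximately a 9.5% chance that X exceeds 0.84.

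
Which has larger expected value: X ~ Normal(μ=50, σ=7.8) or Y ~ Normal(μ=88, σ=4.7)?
Y has larger mean (88.0000 > 50.0000)

Compute the expected value for each distribution:

X ~ Normal(μ=50, σ=7.8):
E[X] = 50.0000

Y ~ Normal(μ=88, σ=4.7):
E[Y] = 88.0000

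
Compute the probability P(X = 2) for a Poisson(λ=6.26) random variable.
0.037449

We have X ~ Poisson(λ=6.26).

For a Poisson distribution, the PMF gives us the probability of each outcome.

Using the PMF formula:
P(X = 2) = 0.037449

Rounded to 4 decimal places: 0.0374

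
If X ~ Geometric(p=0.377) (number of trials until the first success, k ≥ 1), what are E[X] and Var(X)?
E[X] = 2.6525, Var(X) = 4.3833

We have X ~ Geometric(p=0.377) (number of trials until the first success, k ≥ 1).

For a Geometric distribution with p=0.377 (number of trials until the first success, k ≥ 1):

Expected value:
E[X] = 2.6525

Variance:
Var(X) = 4.3833

Standard deviation:
σ = √Var(X) = 2.0936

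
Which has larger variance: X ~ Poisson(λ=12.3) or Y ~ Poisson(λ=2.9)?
X has larger variance (12.3000 > 2.9000)

Compute the variance for each distribution:

X ~ Poisson(λ=12.3):
Var(X) = 12.3000

Y ~ Poisson(λ=2.9):
Var(Y) = 2.9000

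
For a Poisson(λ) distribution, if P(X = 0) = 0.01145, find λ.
λ = 4.4698

For a Poisson(λ) distribution, the PMF at 0 is:
P(X = 0) = λ^0 e^(-λ) / 0! = e^(-λ)

Given P(X = 0) = 0.01145:
e^(-λ) = 0.01145
-λ = ln(0.01145)
λ = -ln(0.01145) = 4.4698

Verification: e^(-4.4698) = 0.01145 ✓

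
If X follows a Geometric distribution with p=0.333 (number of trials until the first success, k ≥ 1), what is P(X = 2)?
0.222111

We have X ~ Geometric(p=0.333) (number of trials until the first success, k ≥ 1).

For a Geometric distribution, the PMF gives us the probability of each outcome.

Using the PMF formula:
P(X = 2) = 0.222111

Rounded to 4 decimal places: 0.2221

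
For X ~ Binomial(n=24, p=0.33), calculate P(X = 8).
0.170559

We have X ~ Binomial(n=24, p=0.33).

For a Binomial distribution, the PMF gives us the probability of each outcome.

Using the PMF formula:
P(X = 8) = 0.170559

Rounded to 4 decimal places: 0.1706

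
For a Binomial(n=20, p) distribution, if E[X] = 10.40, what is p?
p = 0.52

For a Binomial(n, p) distribution:
E[X] = n × p

Given n = 20 and E[X] = 10.40:
10.40 = 20 × p
p = 10.40 / 20 = 0.52

Verification: Binomial(20, 0.52) has E[X] = 10.40 ✓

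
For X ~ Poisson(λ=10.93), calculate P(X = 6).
0.042418

We have X ~ Poisson(λ=10.93).

For a Poisson distribution, the PMF gives us the probability of each outcome.

Using the PMF formula:
P(X = 6) = 0.042418

Rounded to 4 decimal places: 0.0424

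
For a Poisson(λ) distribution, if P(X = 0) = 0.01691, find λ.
λ = 4.0799

For a Poisson(λ) distribution, the PMF at 0 is:
P(X = 0) = λ^0 e^(-λ) / 0! = e^(-λ)

Given P(X = 0) = 0.01691:
e^(-λ) = 0.01691
-λ = ln(0.01691)
λ = -ln(0.01691) = 4.0799

Verification: e^(-4.0799) = 0.01691 ✓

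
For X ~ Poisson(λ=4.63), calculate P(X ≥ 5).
0.492381

We have X ~ Poisson(λ=4.63).

For discrete distributions, P(X ≥ 5) = 1 - P(X ≤ 4).

P(X ≤ 4) = 0.507619
P(X ≥ 5) = 1 - 0.507619 = 0.492381

So there's approximately a 49.2% chance that X is at least 5.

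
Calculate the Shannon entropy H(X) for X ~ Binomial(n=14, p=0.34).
1.9873 nats

We have X ~ Binomial(n=14, p=0.34).

The Shannon entropy measures the uncertainty or information content of the distribution.

For a Binomial distribution with n=14, p=0.34:
H(X) = 1.9873 nats

(In bits, this would be 2.8671 bits.)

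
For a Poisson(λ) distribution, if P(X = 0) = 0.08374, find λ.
λ = 2.4800

For a Poisson(λ) distribution, the PMF at 0 is:
P(X = 0) = λ^0 e^(-λ) / 0! = e^(-λ)

Given P(X = 0) = 0.08374:
e^(-λ) = 0.08374
-λ = ln(0.08374)
λ = -ln(0.08374) = 2.4800

Verification: e^(-2.4800) = 0.08374 ✓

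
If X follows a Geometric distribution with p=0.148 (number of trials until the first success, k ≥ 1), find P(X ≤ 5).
0.551050

We have X ~ Geometric(p=0.148) (number of trials until the first success, k ≥ 1).

The CDF gives us P(X ≤ k).

Using the CDF:
P(X ≤ 5) = 0.551050

This means there's approximately a 55.1% chance that X is at most 5.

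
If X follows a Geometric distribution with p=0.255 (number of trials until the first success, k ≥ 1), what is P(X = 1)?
0.255000

We have X ~ Geometric(p=0.255) (number of trials until the first success, k ≥ 1).

For a Geometric distribution, the PMF gives us the probability of each outcome.

Using the PMF formula:
P(X = 1) = 0.255000

Rounded to 4 decimal places: 0.2550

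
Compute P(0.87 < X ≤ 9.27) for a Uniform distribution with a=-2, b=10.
0.700000

We have X ~ Uniform(a=-2, b=10).

To find P(0.87 < X ≤ 9.27), we use:
P(0.87 < X ≤ 9.27) = P(X ≤ 9.27) - P(X ≤ 0.87)
                 = F(9.27) - F(0.87)
                 = 0.939167 - 0.239167
                 = 0.700000

So there's approximately a 70.0% chance that X falls in this range.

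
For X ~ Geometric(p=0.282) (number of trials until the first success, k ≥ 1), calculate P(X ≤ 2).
0.484476

We have X ~ Geometric(p=0.282) (number of trials until the first success, k ≥ 1).

The CDF gives us P(X ≤ k).

Using the CDF:
P(X ≤ 2) = 0.484476

This means there's approximately a 48.4% chance that X is at most 2.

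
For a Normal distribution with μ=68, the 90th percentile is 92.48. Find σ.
σ = 19.1018

For X ~ Normal(μ, σ), the p-th percentile satisfies x = μ + z_p × σ,
where z_p = Φ⁻¹(p) is the standard normal quantile.

Step 1: z_{0.9} = Φ⁻¹(0.9) = 1.2816

Step 2: Solve for σ:
92.48 = 68 + 1.2816 × σ
σ = (92.48 - 68) / 1.2816
σ = 24.48 / 1.2816
σ = 19.1018

Verification: μ + z × σ = 68 + 1.2816 × 19.1018 = 92.48 ✓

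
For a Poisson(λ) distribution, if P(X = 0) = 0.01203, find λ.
λ = 4.4204

For a Poisson(λ) distribution, the PMF at 0 is:
P(X = 0) = λ^0 e^(-λ) / 0! = e^(-λ)

Given P(X = 0) = 0.01203:
e^(-λ) = 0.01203
-λ = ln(0.01203)
λ = -ln(0.01203) = 4.4204

Verification: e^(-4.4204) = 0.01203 ✓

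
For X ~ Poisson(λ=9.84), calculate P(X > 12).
0.193526

We have X ~ Poisson(λ=9.84).

P(X > 12) = 1 - P(X ≤ 12)
                = 1 - F(12)
                = 1 - 0.806474
                = 0.193526

So there's approximately a 19.4% chance that X exceeds 12.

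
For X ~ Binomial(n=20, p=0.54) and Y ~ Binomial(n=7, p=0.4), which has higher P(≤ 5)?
Y has higher probability (P(Y ≤ 5) = 0.9812 > P(X ≤ 5) = 0.0083)

Compute P(≤ 5) for each distribution:

X ~ Binomial(n=20, p=0.54):
P(X ≤ 5) = 0.0083

Y ~ Binomial(n=7, p=0.4):
P(Y ≤ 5) = 0.9812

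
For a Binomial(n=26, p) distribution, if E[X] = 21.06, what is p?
p = 0.81

For a Binomial(n, p) distribution:
E[X] = n × p

Given n = 26 and E[X] = 21.06:
21.06 = 26 × p
p = 21.06 / 26 = 0.81

Verification: Binomial(26, 0.81) has E[X] = 21.06 ✓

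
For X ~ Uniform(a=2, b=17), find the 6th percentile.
2.9000

We have X ~ Uniform(a=2, b=17).

We want to find x such that P(X ≤ x) = 0.06.

This is the 6th percentile, which means 6% of values fall below this point.

Using the inverse CDF (quantile function):
x = F⁻¹(0.06) = 2.9000

Verification: P(X ≤ 2.9000) = 0.06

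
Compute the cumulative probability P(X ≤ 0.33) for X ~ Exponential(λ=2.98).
0.625963

We have X ~ Exponential(λ=2.98).

The CDF gives us P(X ≤ k).

Using the CDF:
P(X ≤ 0.33) = 0.625963

This means there's approximately a 62.6% chance that X is at most 0.33.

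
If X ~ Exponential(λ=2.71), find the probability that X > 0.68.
0.158373

We have X ~ Exponential(λ=2.71).

P(X > 0.68) = 1 - P(X ≤ 0.68)
                = 1 - F(0.68)
                = 1 - 0.841627
                = 0.158373

So there's approximately a 15.8% chance that X exceeds 0.68.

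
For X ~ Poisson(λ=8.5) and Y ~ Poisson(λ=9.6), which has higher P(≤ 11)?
X has higher probability (P(X ≤ 11) = 0.8487 > P(Y ≤ 11) = 0.7412)

Compute P(≤ 11) for each distribution:

X ~ Poisson(λ=8.5):
P(X ≤ 11) = 0.8487

Y ~ Poisson(λ=9.6):
P(Y ≤ 11) = 0.7412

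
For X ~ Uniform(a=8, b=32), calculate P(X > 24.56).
0.310000

We have X ~ Uniform(a=8, b=32).

P(X > 24.56) = 1 - P(X ≤ 24.56)
                = 1 - F(24.56)
                = 1 - 0.690000
                = 0.310000

So there's approximately a 31.0% chance that X exceeds 24.56.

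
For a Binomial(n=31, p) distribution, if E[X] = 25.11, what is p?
p = 0.81

For a Binomial(n, p) distribution:
E[X] = n × p

Given n = 31 and E[X] = 25.11:
25.11 = 31 × p
p = 25.11 / 31 = 0.81

Verification: Binomial(31, 0.81) has E[X] = 25.11 ✓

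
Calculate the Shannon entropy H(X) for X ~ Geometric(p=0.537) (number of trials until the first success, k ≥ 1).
1.2857 nats

We have X ~ Geometric(p=0.537) (number of trials until the first success, k ≥ 1).

The Shannon entropy measures the uncertainty or information content of the distribution.

For a Geometric distribution with p=0.537 (number of trials until the first success, k ≥ 1):
H(X) = 1.2857 nats

(In bits, this would be 1.8548 bits.)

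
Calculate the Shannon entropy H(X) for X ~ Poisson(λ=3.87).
2.0691 nats

We have X ~ Poisson(λ=3.87).

The Shannon entropy measures the uncertainty or information content of the distribution.

For a Poisson distribution with λ=3.87:
H(X) = 2.0691 nats

(In bits, this would be 2.9850 bits.)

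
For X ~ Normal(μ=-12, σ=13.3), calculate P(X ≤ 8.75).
0.940638

We have X ~ Normal(μ=-12, σ=13.3).

The CDF gives us P(X ≤ k).

Using the CDF:
P(X ≤ 8.75) = 0.940638

This means there's approximately a 94.1% chance that X is at most 8.75.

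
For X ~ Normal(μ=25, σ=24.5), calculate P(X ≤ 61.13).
0.929853

We have X ~ Normal(μ=25, σ=24.5).

The CDF gives us P(X ≤ k).

Using the CDF:
P(X ≤ 61.13) = 0.929853

This means there's approximately a 93.0% chance that X is at most 61.13.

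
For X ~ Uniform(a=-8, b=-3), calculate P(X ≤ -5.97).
0.406000

We have X ~ Uniform(a=-8, b=-3).

The CDF gives us P(X ≤ k).

Using the CDF:
P(X ≤ -5.97) = 0.406000

This means there's approximately a 40.6% chance that X is at most -5.97.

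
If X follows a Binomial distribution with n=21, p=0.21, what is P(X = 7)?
0.077236

We have X ~ Binomial(n=21, p=0.21).

For a Binomial distribution, the PMF gives us the probability of each outcome.

Using the PMF formula:
P(X = 7) = 0.077236

Rounded to 4 decimal places: 0.0772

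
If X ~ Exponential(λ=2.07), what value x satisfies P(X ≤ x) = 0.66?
0.5212

We have X ~ Exponential(λ=2.07).

We want to find x such that P(X ≤ x) = 0.66.

This is the 66th percentile, which means 66% of values fall below this point.

Using the inverse CDF (quantile function):
x = F⁻¹(0.66) = 0.5212

Verification: P(X ≤ 0.5212) = 0.66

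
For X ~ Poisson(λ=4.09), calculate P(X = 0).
0.016739

We have X ~ Poisson(λ=4.09).

For a Poisson distribution, the PMF gives us the probability of each outcome.

Using the PMF formula:
P(X = 0) = 0.016739

Rounded to 4 decimal places: 0.0167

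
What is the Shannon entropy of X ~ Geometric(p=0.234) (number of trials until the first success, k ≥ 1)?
2.3251 nats

We have X ~ Geometric(p=0.234) (number of trials until the first success, k ≥ 1).

The Shannon entropy measures the uncertainty or information content of the distribution.

For a Geometric distribution with p=0.234 (number of trials until the first success, k ≥ 1):
H(X) = 2.3251 nats

(In bits, this would be 3.3544 bits.)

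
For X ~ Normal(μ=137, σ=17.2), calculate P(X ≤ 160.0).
0.909423

We have X ~ Normal(μ=137, σ=17.2).

The CDF gives us P(X ≤ k).

Using the CDF:
P(X ≤ 160.0) = 0.909423

This means there's approximately a 90.9% chance that X is at most 160.0.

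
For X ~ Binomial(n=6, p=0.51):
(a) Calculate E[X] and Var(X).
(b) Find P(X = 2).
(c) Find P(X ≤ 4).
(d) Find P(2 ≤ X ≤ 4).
(a) E[X] = 3.0600, Var(X) = 1.4994
(b) P(X = 2) = 0.224914
(c) P(X ≤ 4) = 0.880966
(d) P(2 ≤ X ≤ 4) = 0.780688

We have X ~ Binomial(n=6, p=0.51).

(a) Moments:
E[X] = 3.0600
Var(X) = 1.4994
σ = √Var(X) = 1.2245

(b) Point probability using PMF:
P(X = 2) = 0.224914

(c) Cumulative probability using CDF:
P(X ≤ 4) = F(4) = 0.880966

(d) Range probability:
P(2 ≤ X ≤ 4) = P(X ≤ 4) - P(X ≤ 1)
                   = F(4) - F(1)
                   = 0.880966 - 0.100279
                   = 0.780688

This means approximately 78.1% of outcomes fall in the interval [2, 4].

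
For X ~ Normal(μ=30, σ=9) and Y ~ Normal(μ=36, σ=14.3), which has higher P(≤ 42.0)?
X has higher probability (P(X ≤ 42.0) = 0.9088 > P(Y ≤ 42.0) = 0.6626)

Compute P(≤ 42.0) for each distribution:

X ~ Normal(μ=30, σ=9):
P(X ≤ 42.0) = 0.9088

Y ~ Normal(μ=36, σ=14.3):
P(Y ≤ 42.0) = 0.6626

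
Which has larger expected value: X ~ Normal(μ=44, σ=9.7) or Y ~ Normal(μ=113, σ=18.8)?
Y has larger mean (113.0000 > 44.0000)

Compute the expected value for each distribution:

X ~ Normal(μ=44, σ=9.7):
E[X] = 44.0000

Y ~ Normal(μ=113, σ=18.8):
E[Y] = 113.0000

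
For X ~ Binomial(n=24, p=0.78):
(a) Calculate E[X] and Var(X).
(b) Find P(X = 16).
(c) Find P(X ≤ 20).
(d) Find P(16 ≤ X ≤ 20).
(a) E[X] = 18.7200, Var(X) = 4.1184
(b) P(X = 16) = 0.075764
(c) P(X ≤ 20) = 0.806739
(d) P(16 ≤ X ≤ 20) = 0.744561

We have X ~ Binomial(n=24, p=0.78).

(a) Moments:
E[X] = 18.7200
Var(X) = 4.1184
σ = √Var(X) = 2.0294

(b) Point probability using PMF:
P(X = 16) = 0.075764

(c) Cumulative probability using CDF:
P(X ≤ 20) = F(20) = 0.806739

(d) Range probability:
P(16 ≤ X ≤ 20) = P(X ≤ 20) - P(X ≤ 15)
                   = F(20) - F(15)
                   = 0.806739 - 0.062178
                   = 0.744561

This means approximately 74.5% of outcomes fall in the interval [16, 20].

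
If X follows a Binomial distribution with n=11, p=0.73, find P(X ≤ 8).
0.604942

We have X ~ Binomial(n=11, p=0.73).

The CDF gives us P(X ≤ k).

Using the CDF:
P(X ≤ 8) = 0.604942

This means there's approximately a 60.5% chance that X is at most 8.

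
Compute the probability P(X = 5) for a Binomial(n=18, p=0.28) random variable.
0.206059

We have X ~ Binomial(n=18, p=0.28).

For a Binomial distribution, the PMF gives us the probability of each outcome.

Using the PMF formula:
P(X = 5) = 0.206059

Rounded to 4 decimal places: 0.2061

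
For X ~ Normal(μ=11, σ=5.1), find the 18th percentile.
6.3316

We have X ~ Normal(μ=11, σ=5.1).

We want to find x such that P(X ≤ x) = 0.18.

This is the 18th percentile, which means 18% of values fall below this point.

Using the inverse CDF (quantile function):
x = F⁻¹(0.18) = 6.3316

Verification: P(X ≤ 6.3316) = 0.18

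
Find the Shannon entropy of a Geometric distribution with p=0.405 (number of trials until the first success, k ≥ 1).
1.6666 nats

We have X ~ Geometric(p=0.405) (number of trials until the first success, k ≥ 1).

The Shannon entropy measures the uncertainty or information content of the distribution.

For a Geometric distribution with p=0.405 (number of trials until the first success, k ≥ 1):
H(X) = 1.6666 nats

(In bits, this would be 2.4044 bits.)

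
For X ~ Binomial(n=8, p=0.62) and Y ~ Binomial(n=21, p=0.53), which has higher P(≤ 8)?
X has higher probability (P(X ≤ 8) = 1.0000 > P(Y ≤ 8) = 0.1251)

Compute P(≤ 8) for each distribution:

X ~ Binomial(n=8, p=0.62):
P(X ≤ 8) = 1.0000

Y ~ Binomial(n=21, p=0.53):
P(Y ≤ 8) = 0.1251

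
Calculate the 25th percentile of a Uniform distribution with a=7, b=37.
14.5000

We have X ~ Uniform(a=7, b=37).

We want to find x such that P(X ≤ x) = 0.25.

This is the 25th percentile, which means 25% of values fall below this point.

Using the inverse CDF (quantile function):
x = F⁻¹(0.25) = 14.5000

Verification: P(X ≤ 14.5000) = 0.25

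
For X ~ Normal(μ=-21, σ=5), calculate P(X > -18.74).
0.325634

We have X ~ Normal(μ=-21, σ=5).

P(X > -18.74) = 1 - P(X ≤ -18.74)
                = 1 - F(-18.74)
                = 1 - 0.674366
                = 0.325634

So there's approximately a 32.6% chance that X exceeds -18.74.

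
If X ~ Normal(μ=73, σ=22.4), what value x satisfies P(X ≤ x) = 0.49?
72.4385

We have X ~ Normal(μ=73, σ=22.4).

We want to find x such that P(X ≤ x) = 0.49.

This is the 49th percentile, which means 49% of values fall below this point.

Using the inverse CDF (quantile function):
x = F⁻¹(0.49) = 72.4385

Verification: P(X ≤ 72.4385) = 0.49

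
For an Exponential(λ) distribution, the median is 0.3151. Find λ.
λ = 2.1998

For X ~ Exponential(λ), the CDF is F(x) = 1 - e^(-λx).
The median m satisfies F(m) = 0.5:
1 - e^(-λm) = 0.5
e^(-λm) = 0.5
λm = ln(2)
m = ln(2) / λ

Given m = 0.3151:
λ = ln(2) / 0.3151 = 0.693147 / 0.3151 = 2.1998

Verification: ln(2) / 2.1998 = 0.3151 ✓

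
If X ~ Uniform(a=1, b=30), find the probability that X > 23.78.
0.214483

We have X ~ Uniform(a=1, b=30).

P(X > 23.78) = 1 - P(X ≤ 23.78)
                = 1 - F(23.78)
                = 1 - 0.785517
                = 0.214483

So there's approximately a 21.4% chance that X exceeds 23.78.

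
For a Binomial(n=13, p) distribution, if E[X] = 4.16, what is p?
p = 0.32

For a Binomial(n, p) distribution:
E[X] = n × p

Given n = 13 and E[X] = 4.16:
4.16 = 13 × p
p = 4.16 / 13 = 0.32

Verification: Binomial(13, 0.32) has E[X] = 4.16 ✓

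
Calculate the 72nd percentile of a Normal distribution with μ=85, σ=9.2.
90.3621

We have X ~ Normal(μ=85, σ=9.2).

We want to find x such that P(X ≤ x) = 0.72.

This is the 72nd percentile, which means 72% of values fall below this point.

Using the inverse CDF (quantile function):
x = F⁻¹(0.72) = 90.3621

Verification: P(X ≤ 90.3621) = 0.72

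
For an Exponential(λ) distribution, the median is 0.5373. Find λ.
λ = 1.2901

For X ~ Exponential(λ), the CDF is F(x) = 1 - e^(-λx).
The median m satisfies F(m) = 0.5:
1 - e^(-λm) = 0.5
e^(-λm) = 0.5
λm = ln(2)
m = ln(2) / λ

Given m = 0.5373:
λ = ln(2) / 0.5373 = 0.693147 / 0.5373 = 1.2901

Verification: ln(2) / 1.2901 = 0.5373 ✓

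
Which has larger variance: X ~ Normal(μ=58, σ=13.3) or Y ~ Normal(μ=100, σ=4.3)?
X has larger variance (176.8900 > 18.4900)

Compute the variance for each distribution:

X ~ Normal(μ=58, σ=13.3):
Var(X) = 176.8900

Y ~ Normal(μ=100, σ=4.3):
Var(Y) = 18.4900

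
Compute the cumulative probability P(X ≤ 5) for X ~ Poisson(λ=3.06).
0.909912

We have X ~ Poisson(λ=3.06).

The CDF gives us P(X ≤ k).

Using the CDF:
P(X ≤ 5) = 0.909912

This means there's approximately a 91.0% chance that X is at most 5.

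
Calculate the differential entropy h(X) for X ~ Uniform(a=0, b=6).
1.7918 nats

We have X ~ Uniform(a=0, b=6).

The differential entropy measures the uncertainty or information content of the distribution.

For a Uniform distribution with a=0, b=6:
h(X) = 1.7918 nats

(In bits, this would be 2.5850 bits.)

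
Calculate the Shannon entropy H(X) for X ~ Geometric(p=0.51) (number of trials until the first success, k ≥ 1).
1.3587 nats

We have X ~ Geometric(p=0.51) (number of trials until the first success, k ≥ 1).

The Shannon entropy measures the uncertainty or information content of the distribution.

For a Geometric distribution with p=0.51 (number of trials until the first success, k ≥ 1):
H(X) = 1.3587 nats

(In bits, this would be 1.9602 bits.)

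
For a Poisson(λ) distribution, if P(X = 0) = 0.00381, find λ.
λ = 5.5701

For a Poisson(λ) distribution, the PMF at 0 is:
P(X = 0) = λ^0 e^(-λ) / 0! = e^(-λ)

Given P(X = 0) = 0.00381:
e^(-λ) = 0.00381
-λ = ln(0.00381)
λ = -ln(0.00381) = 5.5701

Verification: e^(-5.5701) = 0.00381 ✓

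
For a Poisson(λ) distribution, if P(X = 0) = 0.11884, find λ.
λ = 2.1300

For a Poisson(λ) distribution, the PMF at 0 is:
P(X = 0) = λ^0 e^(-λ) / 0! = e^(-λ)

Given P(X = 0) = 0.11884:
e^(-λ) = 0.11884
-λ = ln(0.11884)
λ = -ln(0.11884) = 2.1300

Verification: e^(-2.1300) = 0.11884 ✓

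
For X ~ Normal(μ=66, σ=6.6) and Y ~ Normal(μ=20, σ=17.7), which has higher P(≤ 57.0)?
Y has higher probability (P(Y ≤ 57.0) = 0.9817 > P(X ≤ 57.0) = 0.0863)

Compute P(≤ 57.0) for each distribution:

X ~ Normal(μ=66, σ=6.6):
P(X ≤ 57.0) = 0.0863

Y ~ Normal(μ=20, σ=17.7):
P(Y ≤ 57.0) = 0.9817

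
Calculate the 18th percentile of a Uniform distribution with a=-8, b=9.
-4.9400

We have X ~ Uniform(a=-8, b=9).

We want to find x such that P(X ≤ x) = 0.18.

This is the 18th percentile, which means 18% of values fall below this point.

Using the inverse CDF (quantile function):
x = F⁻¹(0.18) = -4.9400

Verification: P(X ≤ -4.9400) = 0.18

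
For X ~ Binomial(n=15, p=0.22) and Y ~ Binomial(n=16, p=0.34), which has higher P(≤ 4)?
X has higher probability (P(X ≤ 4) = 0.7805 > P(Y ≤ 4) = 0.3187)

Compute P(≤ 4) for each distribution:

X ~ Binomial(n=15, p=0.22):
P(X ≤ 4) = 0.7805

Y ~ Binomial(n=16, p=0.34):
P(Y ≤ 4) = 0.3187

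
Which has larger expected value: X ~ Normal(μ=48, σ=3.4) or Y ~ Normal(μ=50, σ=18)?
Y has larger mean (50.0000 > 48.0000)

Compute the expected value for each distribution:

X ~ Normal(μ=48, σ=3.4):
E[X] = 48.0000

Y ~ Normal(μ=50, σ=18):
E[Y] = 50.0000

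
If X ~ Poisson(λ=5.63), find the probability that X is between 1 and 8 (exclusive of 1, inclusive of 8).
0.859207

We have X ~ Poisson(λ=5.63).

To find P(1 < X ≤ 8), we use:
P(1 < X ≤ 8) = P(X ≤ 8) - P(X ≤ 1)
                 = F(8) - F(1)
                 = 0.882999 - 0.023792
                 = 0.859207

So there's approximately a 85.9% chance that X falls in this range.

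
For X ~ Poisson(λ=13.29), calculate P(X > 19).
0.051084

We have X ~ Poisson(λ=13.29).

P(X > 19) = 1 - P(X ≤ 19)
                = 1 - F(19)
                = 1 - 0.948916
                = 0.051084

So there's approximately a 5.1% chance that X exceeds 19.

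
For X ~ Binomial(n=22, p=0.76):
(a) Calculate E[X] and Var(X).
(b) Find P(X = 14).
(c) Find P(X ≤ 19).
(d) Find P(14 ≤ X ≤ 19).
(a) E[X] = 16.7200, Var(X) = 4.0128
(b) P(X = 14) = 0.075495
(c) P(X ≤ 19) = 0.926035
(d) P(14 ≤ X ≤ 19) = 0.866504

We have X ~ Binomial(n=22, p=0.76).

(a) Moments:
E[X] = 16.7200
Var(X) = 4.0128
σ = √Var(X) = 2.0032

(b) Point probability using PMF:
P(X = 14) = 0.075495

(c) Cumulative probability using CDF:
P(X ≤ 19) = F(19) = 0.926035

(d) Range probability:
P(14 ≤ X ≤ 19) = P(X ≤ 19) - P(X ≤ 13)
                   = F(19) - F(13)
                   = 0.926035 - 0.059531
                   = 0.866504

This means approximately 86.7% of outcomes fall in the interval [14, 19].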